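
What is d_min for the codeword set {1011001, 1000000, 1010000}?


Comparing all pairs, minimum distance: 1
Can detect 0 errors, correct 0 errors

1


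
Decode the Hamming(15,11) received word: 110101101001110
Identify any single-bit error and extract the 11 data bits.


Syndrome = 0: no error detected

Data: 00111001110 (no errors)


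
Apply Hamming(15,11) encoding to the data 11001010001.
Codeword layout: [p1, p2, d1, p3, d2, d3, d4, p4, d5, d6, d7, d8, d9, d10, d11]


Parity bits: p1=1, p2=1, p3=0, p4=1

111010011010001


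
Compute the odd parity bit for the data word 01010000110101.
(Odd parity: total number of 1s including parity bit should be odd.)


Number of 1s in data: 6
Parity bit: 1

1


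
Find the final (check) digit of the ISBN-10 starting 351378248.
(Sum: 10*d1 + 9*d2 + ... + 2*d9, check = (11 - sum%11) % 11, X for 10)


Weighted sum: 222
222 mod 11 = 2

Check digit: 9


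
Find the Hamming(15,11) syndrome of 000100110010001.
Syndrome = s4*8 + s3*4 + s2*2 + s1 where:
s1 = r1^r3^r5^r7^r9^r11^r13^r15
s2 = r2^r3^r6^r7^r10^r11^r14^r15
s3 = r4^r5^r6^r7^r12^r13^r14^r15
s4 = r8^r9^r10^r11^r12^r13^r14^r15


s1=1, s2=1, s3=1, s4=1

Syndrome = 15 (error at position 15)


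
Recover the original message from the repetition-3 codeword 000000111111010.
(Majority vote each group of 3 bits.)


Groups: 000, 000, 111, 111, 010
Majority votes: 00110

00110


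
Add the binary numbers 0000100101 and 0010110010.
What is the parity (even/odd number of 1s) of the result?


0000100101 = 37
0010110010 = 178
Sum = 215 = 11010111
1s count = 6

even parity (6 ones in 11010111)


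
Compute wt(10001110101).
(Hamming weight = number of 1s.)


Counting 1s in 10001110101

6


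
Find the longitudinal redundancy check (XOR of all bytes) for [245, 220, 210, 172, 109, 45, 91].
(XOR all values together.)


XOR chain: 245 ^ 220 ^ 210 ^ 172 ^ 109 ^ 45 ^ 91 = 76

76


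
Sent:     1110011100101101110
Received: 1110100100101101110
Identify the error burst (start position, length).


XOR: 0000111000000000000

Burst at position 4, length 3


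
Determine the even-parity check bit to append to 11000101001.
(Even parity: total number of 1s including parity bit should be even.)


Number of 1s in data: 5
Parity bit: 1

1


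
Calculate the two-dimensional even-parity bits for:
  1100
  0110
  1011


Row parities: 001
Column parities: 0001

Row P: 001, Col P: 0001, Corner: 1


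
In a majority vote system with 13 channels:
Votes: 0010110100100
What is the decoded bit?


Ones: 5 out of 13
Threshold: 7

0 (5/13 voted 1)


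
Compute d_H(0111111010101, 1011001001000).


XOR: 1100110011101
Count of 1s: 8

8


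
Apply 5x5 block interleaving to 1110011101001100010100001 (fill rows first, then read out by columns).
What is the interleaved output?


Matrix:
  11100
  11101
  00110
  00101
  00001
Read columns: 1100011000111100010001011

1100011000111100010001011


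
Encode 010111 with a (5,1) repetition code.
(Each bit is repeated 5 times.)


Each bit -> 5 copies

000001111100000111111111111111


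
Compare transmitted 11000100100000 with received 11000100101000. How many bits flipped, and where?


XOR: 00000000001000

1 error(s) at position(s): 10


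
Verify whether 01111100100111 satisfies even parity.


Number of 1s: 9

No, parity error (9 ones)


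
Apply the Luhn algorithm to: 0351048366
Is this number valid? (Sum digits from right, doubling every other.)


Luhn sum = 28
28 mod 10 = 8

Invalid (Luhn sum mod 10 = 8)


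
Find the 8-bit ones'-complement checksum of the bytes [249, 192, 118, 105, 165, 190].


Sum = 1019 mod 256 = 251
Complement = 4

4


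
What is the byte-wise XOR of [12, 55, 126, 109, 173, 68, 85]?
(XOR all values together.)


XOR chain: 12 ^ 55 ^ 126 ^ 109 ^ 173 ^ 68 ^ 85 = 148

148


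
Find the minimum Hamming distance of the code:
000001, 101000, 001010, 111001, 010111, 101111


Comparing all pairs, minimum distance: 2
Can detect 1 errors, correct 0 errors

2


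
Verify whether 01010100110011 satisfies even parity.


Number of 1s: 7

No, parity error (7 ones)


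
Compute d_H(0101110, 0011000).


XOR: 0110110
Count of 1s: 4

4


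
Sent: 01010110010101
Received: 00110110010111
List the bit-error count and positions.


XOR: 01100000000010

3 error(s) at position(s): 1, 2, 12


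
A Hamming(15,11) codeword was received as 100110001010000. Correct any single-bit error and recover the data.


Syndrome = 2: error at position 2

Data: 01001010000 (corrected bit 2)


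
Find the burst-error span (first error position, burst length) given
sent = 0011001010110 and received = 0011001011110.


XOR: 0000000001000

Burst at position 9, length 1


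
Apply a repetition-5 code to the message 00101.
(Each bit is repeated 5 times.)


Each bit -> 5 copies

0000000000111110000011111


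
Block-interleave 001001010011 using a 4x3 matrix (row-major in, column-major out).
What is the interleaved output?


Matrix:
  001
  001
  010
  011
Read columns: 000000111101

000000111101


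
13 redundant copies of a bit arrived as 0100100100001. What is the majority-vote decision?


Ones: 4 out of 13
Threshold: 7

0 (4/13 voted 1)


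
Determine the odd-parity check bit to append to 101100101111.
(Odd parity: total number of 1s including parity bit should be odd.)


Number of 1s in data: 8
Parity bit: 1

1


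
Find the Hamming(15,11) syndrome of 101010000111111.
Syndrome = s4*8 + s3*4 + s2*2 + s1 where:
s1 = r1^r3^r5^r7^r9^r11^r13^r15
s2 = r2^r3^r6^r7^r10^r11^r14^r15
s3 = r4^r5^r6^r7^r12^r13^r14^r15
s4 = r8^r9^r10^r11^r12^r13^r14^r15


s1=0, s2=1, s3=1, s4=0

Syndrome = 6 (error at position 6)


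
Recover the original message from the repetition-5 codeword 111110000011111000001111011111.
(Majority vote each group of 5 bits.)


Groups: 11111, 00000, 11111, 00000, 11110, 11111
Majority votes: 101011

101011


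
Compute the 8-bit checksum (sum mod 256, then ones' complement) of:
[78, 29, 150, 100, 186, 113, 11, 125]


Sum = 792 mod 256 = 24
Complement = 231

231


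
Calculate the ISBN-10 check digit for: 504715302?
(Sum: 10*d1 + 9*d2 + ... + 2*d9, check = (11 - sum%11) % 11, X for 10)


Weighted sum: 178
178 mod 11 = 2

Check digit: 9


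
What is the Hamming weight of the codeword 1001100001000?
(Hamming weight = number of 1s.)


Counting 1s in 1001100001000

4


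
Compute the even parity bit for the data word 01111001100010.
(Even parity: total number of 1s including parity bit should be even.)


Number of 1s in data: 7
Parity bit: 1

1


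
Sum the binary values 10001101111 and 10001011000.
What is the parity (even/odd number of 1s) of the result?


10001101111 = 1135
10001011000 = 1112
Sum = 2247 = 100011000111
1s count = 6

even parity (6 ones in 100011000111)


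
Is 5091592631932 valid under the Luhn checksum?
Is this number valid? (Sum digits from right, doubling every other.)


Luhn sum = 57
57 mod 10 = 7

Invalid (Luhn sum mod 10 = 7)


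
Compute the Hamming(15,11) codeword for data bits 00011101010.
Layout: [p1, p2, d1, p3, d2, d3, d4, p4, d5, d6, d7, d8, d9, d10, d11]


Parity bits: p1=0, p2=1, p3=1, p4=0

010100101101010


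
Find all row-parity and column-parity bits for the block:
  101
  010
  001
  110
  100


Row parities: 01101
Column parities: 100

Row P: 01101, Col P: 100, Corner: 1


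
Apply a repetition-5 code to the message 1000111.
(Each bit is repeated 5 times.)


Each bit -> 5 copies

11111000000000000000111111111111111


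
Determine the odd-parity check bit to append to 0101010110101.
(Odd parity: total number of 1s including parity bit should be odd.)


Number of 1s in data: 7
Parity bit: 0

0


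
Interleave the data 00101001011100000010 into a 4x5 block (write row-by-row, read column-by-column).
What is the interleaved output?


Matrix:
  00101
  00101
  11000
  00010
Read columns: 00100010110000011100

00100010110000011100


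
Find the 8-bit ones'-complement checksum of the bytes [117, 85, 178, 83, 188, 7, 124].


Sum = 782 mod 256 = 14
Complement = 241

241


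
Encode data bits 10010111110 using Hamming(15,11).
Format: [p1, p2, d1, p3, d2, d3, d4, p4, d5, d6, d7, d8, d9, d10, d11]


Parity bits: p1=0, p2=1, p3=0, p4=1

011000110111110


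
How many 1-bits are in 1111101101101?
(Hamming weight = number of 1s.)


Counting 1s in 1111101101101

10


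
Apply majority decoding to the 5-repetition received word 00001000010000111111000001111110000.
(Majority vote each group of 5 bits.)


Groups: 00001, 00001, 00001, 11111, 00000, 11111, 10000
Majority votes: 0001010

0001010


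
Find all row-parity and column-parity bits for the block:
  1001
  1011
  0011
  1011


Row parities: 0101
Column parities: 1010

Row P: 0101, Col P: 1010, Corner: 0


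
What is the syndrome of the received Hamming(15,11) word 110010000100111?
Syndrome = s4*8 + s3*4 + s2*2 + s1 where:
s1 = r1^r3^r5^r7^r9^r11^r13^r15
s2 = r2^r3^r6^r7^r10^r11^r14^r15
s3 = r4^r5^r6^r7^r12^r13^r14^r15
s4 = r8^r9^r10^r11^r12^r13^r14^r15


s1=0, s2=0, s3=0, s4=0

Syndrome = 0 (no error)


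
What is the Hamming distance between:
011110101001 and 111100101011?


XOR: 100010000010
Count of 1s: 3

3


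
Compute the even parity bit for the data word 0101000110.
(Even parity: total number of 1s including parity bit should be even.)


Number of 1s in data: 4
Parity bit: 0

0


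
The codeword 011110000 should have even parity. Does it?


Number of 1s: 4

Yes, parity is correct (4 ones)


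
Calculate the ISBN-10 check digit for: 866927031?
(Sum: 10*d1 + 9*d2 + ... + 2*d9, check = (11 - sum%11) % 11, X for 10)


Weighted sum: 303
303 mod 11 = 6

Check digit: 5


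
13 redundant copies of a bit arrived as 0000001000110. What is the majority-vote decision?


Ones: 3 out of 13
Threshold: 7

0 (3/13 voted 1)


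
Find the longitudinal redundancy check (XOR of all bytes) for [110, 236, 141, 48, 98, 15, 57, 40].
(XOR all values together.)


XOR chain: 110 ^ 236 ^ 141 ^ 48 ^ 98 ^ 15 ^ 57 ^ 40 = 67

67


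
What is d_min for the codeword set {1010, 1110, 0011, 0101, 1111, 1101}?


Comparing all pairs, minimum distance: 1
Can detect 0 errors, correct 0 errors

1


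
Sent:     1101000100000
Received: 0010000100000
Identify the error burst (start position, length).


XOR: 1111000000000

Burst at position 0, length 4


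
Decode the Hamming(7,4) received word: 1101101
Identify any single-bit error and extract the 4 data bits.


Syndrome = 5: error at position 5

Data: 0001 (corrected bit 5)


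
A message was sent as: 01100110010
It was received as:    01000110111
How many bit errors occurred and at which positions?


XOR: 00100000101

3 error(s) at position(s): 2, 8, 10


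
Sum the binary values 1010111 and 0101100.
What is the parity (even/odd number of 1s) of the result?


1010111 = 87
0101100 = 44
Sum = 131 = 10000011
1s count = 3

odd parity (3 ones in 10000011)


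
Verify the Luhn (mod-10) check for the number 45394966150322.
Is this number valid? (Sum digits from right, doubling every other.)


Luhn sum = 70
70 mod 10 = 0

Valid (Luhn sum mod 10 = 0)


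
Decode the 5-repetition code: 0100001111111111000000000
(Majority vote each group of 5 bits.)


Groups: 01000, 01111, 11111, 10000, 00000
Majority votes: 01100

01100


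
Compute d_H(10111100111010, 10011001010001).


XOR: 00100101101011
Count of 1s: 7

7


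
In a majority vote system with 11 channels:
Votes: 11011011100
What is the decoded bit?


Ones: 7 out of 11
Threshold: 6

1 (7/11 voted 1)


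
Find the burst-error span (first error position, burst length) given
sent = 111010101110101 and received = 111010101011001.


XOR: 000000000101100

Burst at position 9, length 4


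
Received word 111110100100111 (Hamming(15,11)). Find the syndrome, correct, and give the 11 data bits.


Syndrome = 0: no error detected

Data: 11010100111 (no errors)


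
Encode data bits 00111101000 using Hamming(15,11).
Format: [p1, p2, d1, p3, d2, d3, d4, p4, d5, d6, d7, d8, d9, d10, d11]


Parity bits: p1=0, p2=1, p3=1, p4=1

010101111101000


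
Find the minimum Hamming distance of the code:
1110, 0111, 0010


Comparing all pairs, minimum distance: 2
Can detect 1 errors, correct 0 errors

2


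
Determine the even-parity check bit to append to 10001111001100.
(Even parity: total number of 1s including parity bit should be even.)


Number of 1s in data: 7
Parity bit: 1

1


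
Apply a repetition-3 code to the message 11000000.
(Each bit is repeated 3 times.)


Each bit -> 3 copies

111111000000000000000000


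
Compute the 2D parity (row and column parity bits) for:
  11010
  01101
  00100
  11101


Row parities: 1110
Column parities: 01110

Row P: 1110, Col P: 01110, Corner: 1


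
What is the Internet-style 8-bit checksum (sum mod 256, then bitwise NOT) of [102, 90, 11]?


Sum = 203 mod 256 = 203
Complement = 52

52


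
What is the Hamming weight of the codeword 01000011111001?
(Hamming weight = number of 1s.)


Counting 1s in 01000011111001

7


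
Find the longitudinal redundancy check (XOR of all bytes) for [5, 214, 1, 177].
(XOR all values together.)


XOR chain: 5 ^ 214 ^ 1 ^ 177 = 99

99


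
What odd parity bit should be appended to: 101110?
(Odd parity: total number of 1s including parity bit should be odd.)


Number of 1s in data: 4
Parity bit: 1

1


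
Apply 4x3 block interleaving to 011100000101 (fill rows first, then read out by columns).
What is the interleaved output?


Matrix:
  011
  100
  000
  101
Read columns: 010110001001

010110001001


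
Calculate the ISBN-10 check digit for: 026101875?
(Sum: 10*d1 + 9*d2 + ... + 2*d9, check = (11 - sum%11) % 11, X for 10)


Weighted sum: 141
141 mod 11 = 9

Check digit: 2


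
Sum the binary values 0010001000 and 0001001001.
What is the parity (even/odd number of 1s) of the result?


0010001000 = 136
0001001001 = 73
Sum = 209 = 11010001
1s count = 4

even parity (4 ones in 11010001)


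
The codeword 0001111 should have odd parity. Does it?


Number of 1s: 4

No, parity error (4 ones)


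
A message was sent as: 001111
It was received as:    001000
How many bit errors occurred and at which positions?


XOR: 000111

3 error(s) at position(s): 3, 4, 5


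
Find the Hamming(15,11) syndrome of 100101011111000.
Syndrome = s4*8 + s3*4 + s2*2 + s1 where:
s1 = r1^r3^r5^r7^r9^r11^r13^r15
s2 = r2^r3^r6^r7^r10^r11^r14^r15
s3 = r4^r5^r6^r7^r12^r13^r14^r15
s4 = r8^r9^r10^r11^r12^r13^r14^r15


s1=1, s2=1, s3=1, s4=1

Syndrome = 15 (error at position 15)


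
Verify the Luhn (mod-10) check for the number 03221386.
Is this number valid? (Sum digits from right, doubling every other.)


Luhn sum = 27
27 mod 10 = 7

Invalid (Luhn sum mod 10 = 7)


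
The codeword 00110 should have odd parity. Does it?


Number of 1s: 2

No, parity error (2 ones)


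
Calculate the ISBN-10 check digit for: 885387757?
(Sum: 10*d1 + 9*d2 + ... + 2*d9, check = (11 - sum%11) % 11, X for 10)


Weighted sum: 353
353 mod 11 = 1

Check digit: X


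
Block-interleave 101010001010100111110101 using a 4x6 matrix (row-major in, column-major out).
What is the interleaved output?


Matrix:
  101010
  001010
  100111
  110101
Read columns: 101100011100001111100011

101100011100001111100011


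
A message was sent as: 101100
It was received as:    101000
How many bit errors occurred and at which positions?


XOR: 000100

1 error(s) at position(s): 3


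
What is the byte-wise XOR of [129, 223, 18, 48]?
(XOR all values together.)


XOR chain: 129 ^ 223 ^ 18 ^ 48 = 124

124


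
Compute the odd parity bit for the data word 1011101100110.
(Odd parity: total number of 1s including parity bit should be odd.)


Number of 1s in data: 8
Parity bit: 1

1


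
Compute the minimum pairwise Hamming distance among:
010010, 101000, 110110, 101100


Comparing all pairs, minimum distance: 1
Can detect 0 errors, correct 0 errors

1


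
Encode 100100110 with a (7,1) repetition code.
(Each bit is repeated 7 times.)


Each bit -> 7 copies

111111100000000000000111111100000000000000111111111111110000000


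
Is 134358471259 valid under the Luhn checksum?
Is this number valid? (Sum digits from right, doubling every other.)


Luhn sum = 54
54 mod 10 = 4

Invalid (Luhn sum mod 10 = 4)


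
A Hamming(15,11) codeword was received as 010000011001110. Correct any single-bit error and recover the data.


Syndrome = 12: error at position 12

Data: 00001000110 (corrected bit 12)


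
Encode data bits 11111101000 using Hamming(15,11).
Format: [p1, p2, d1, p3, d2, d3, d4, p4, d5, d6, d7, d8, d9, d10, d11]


Parity bits: p1=0, p2=0, p3=0, p4=1

001011111101000


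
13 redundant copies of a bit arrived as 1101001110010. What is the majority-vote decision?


Ones: 7 out of 13
Threshold: 7

1 (7/13 voted 1)


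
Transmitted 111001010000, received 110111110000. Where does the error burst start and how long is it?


XOR: 001110100000

Burst at position 2, length 5


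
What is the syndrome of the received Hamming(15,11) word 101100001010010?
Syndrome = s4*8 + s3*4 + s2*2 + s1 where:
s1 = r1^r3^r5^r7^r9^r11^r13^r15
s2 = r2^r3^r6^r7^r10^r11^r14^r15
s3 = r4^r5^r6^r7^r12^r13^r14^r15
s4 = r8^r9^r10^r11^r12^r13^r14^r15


s1=0, s2=1, s3=0, s4=1

Syndrome = 10 (error at position 10)


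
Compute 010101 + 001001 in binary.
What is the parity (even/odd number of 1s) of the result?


010101 = 21
001001 = 9
Sum = 30 = 11110
1s count = 4

even parity (4 ones in 11110)


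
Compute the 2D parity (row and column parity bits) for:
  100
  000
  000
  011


Row parities: 1000
Column parities: 111

Row P: 1000, Col P: 111, Corner: 1


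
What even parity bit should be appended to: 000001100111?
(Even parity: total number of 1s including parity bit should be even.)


Number of 1s in data: 5
Parity bit: 1

1


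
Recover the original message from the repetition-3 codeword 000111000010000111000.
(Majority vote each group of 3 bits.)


Groups: 000, 111, 000, 010, 000, 111, 000
Majority votes: 0100010

0100010


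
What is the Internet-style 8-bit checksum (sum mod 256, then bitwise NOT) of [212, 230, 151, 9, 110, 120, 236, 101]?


Sum = 1169 mod 256 = 145
Complement = 110

110


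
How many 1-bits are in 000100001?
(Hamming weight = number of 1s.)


Counting 1s in 000100001

2


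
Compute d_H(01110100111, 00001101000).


XOR: 01111001111
Count of 1s: 8

8


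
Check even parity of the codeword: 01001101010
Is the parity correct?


Number of 1s: 5

No, parity error (5 ones)


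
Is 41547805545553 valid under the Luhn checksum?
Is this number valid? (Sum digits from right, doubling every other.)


Luhn sum = 47
47 mod 10 = 7

Invalid (Luhn sum mod 10 = 7)


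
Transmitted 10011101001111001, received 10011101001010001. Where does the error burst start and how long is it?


XOR: 00000000000101000

Burst at position 11, length 3


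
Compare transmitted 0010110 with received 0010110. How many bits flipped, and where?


XOR: 0000000

0 errors (received matches sent)


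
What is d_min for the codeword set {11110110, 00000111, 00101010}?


Comparing all pairs, minimum distance: 4
Can detect 3 errors, correct 1 errors

4


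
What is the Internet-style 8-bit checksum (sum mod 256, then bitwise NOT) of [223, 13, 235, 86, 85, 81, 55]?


Sum = 778 mod 256 = 10
Complement = 245

245


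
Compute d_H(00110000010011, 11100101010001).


XOR: 11010101000010
Count of 1s: 6

6


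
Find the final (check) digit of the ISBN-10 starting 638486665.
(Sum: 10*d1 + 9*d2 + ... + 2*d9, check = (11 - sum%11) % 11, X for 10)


Weighted sum: 309
309 mod 11 = 1

Check digit: X


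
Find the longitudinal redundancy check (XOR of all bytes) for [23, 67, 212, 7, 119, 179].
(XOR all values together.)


XOR chain: 23 ^ 67 ^ 212 ^ 7 ^ 119 ^ 179 = 67

67


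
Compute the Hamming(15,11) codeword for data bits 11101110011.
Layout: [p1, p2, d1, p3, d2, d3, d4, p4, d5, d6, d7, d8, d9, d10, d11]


Parity bits: p1=1, p2=0, p3=0, p4=1

101011011110011


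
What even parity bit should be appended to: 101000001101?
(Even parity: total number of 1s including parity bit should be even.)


Number of 1s in data: 5
Parity bit: 1

1


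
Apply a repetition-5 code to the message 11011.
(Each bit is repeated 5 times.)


Each bit -> 5 copies

1111111111000001111111111


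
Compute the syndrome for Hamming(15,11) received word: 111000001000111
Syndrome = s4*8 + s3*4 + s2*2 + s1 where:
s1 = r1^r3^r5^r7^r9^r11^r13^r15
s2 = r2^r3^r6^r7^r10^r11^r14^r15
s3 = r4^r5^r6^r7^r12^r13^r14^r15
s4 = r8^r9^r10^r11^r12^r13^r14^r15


s1=1, s2=0, s3=1, s4=0

Syndrome = 5 (error at position 5)


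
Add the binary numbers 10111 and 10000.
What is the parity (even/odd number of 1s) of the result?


10111 = 23
10000 = 16
Sum = 39 = 100111
1s count = 4

even parity (4 ones in 100111)


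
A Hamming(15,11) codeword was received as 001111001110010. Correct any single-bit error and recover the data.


Syndrome = 2: error at position 2

Data: 11101110010 (corrected bit 2)


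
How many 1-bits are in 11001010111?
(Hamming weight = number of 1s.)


Counting 1s in 11001010111

7


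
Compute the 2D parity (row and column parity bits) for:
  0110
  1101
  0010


Row parities: 011
Column parities: 1001

Row P: 011, Col P: 1001, Corner: 0


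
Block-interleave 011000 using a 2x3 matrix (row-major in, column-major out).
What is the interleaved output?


Matrix:
  011
  000
Read columns: 001010

001010


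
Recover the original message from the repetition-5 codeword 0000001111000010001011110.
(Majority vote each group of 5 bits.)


Groups: 00000, 01111, 00001, 00010, 11110
Majority votes: 01001

01001


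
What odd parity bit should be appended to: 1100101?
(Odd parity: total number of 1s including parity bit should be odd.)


Number of 1s in data: 4
Parity bit: 1

1


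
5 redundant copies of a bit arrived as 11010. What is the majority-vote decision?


Ones: 3 out of 5
Threshold: 3

1 (3/5 voted 1)


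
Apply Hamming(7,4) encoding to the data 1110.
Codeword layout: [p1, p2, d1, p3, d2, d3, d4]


Parity bits: p1=0, p2=0, p3=0

0010110


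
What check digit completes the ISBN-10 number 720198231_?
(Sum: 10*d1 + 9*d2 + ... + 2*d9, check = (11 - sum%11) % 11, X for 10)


Weighted sum: 208
208 mod 11 = 10

Check digit: 1


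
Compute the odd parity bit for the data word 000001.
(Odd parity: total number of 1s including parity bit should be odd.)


Number of 1s in data: 1
Parity bit: 0

0


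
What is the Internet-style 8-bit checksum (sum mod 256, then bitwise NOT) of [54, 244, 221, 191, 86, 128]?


Sum = 924 mod 256 = 156
Complement = 99

99


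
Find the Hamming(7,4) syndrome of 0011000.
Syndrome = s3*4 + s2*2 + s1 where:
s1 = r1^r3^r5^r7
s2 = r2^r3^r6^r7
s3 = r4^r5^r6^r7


s1=1, s2=1, s3=1

Syndrome = 7 (error at position 7)


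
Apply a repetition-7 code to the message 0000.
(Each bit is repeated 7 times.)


Each bit -> 7 copies

0000000000000000000000000000


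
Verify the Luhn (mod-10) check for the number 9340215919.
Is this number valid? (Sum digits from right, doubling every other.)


Luhn sum = 46
46 mod 10 = 6

Invalid (Luhn sum mod 10 = 6)


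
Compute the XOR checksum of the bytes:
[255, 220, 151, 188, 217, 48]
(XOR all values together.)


XOR chain: 255 ^ 220 ^ 151 ^ 188 ^ 217 ^ 48 = 225

225


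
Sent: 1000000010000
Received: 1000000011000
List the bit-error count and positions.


XOR: 0000000001000

1 error(s) at position(s): 9


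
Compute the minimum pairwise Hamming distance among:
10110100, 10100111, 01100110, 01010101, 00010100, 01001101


Comparing all pairs, minimum distance: 2
Can detect 1 errors, correct 0 errors

2


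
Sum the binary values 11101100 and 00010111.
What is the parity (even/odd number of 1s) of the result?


11101100 = 236
00010111 = 23
Sum = 259 = 100000011
1s count = 3

odd parity (3 ones in 100000011)


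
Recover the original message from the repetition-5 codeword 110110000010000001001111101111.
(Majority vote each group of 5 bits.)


Groups: 11011, 00000, 10000, 00100, 11111, 01111
Majority votes: 100011

100011


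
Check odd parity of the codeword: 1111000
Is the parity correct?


Number of 1s: 4

No, parity error (4 ones)


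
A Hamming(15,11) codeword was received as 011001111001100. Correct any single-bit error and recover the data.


Syndrome = 0: no error detected

Data: 10111001100 (no errors)


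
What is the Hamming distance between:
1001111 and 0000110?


XOR: 1001001
Count of 1s: 3

3


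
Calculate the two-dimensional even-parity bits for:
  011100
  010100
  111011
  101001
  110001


Row parities: 10111
Column parities: 101011

Row P: 10111, Col P: 101011, Corner: 0


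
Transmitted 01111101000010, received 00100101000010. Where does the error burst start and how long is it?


XOR: 01011000000000

Burst at position 1, length 4


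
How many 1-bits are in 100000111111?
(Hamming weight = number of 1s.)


Counting 1s in 100000111111

7


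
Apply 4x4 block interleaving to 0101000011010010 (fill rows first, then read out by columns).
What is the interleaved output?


Matrix:
  0101
  0000
  1101
  0010
Read columns: 0010101000011010

0010101000011010


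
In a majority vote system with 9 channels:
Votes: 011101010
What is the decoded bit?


Ones: 5 out of 9
Threshold: 5

1 (5/9 voted 1)


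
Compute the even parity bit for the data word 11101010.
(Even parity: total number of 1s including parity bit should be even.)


Number of 1s in data: 5
Parity bit: 1

1


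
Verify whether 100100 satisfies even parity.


Number of 1s: 2

Yes, parity is correct (2 ones)


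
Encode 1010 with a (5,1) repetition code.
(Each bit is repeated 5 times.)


Each bit -> 5 copies

11111000001111100000


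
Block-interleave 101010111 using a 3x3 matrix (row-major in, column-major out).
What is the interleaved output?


Matrix:
  101
  010
  111
Read columns: 101011101

101011101


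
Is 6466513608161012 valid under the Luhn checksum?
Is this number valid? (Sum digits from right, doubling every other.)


Luhn sum = 52
52 mod 10 = 2

Invalid (Luhn sum mod 10 = 2)


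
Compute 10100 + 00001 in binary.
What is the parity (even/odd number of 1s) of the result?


10100 = 20
00001 = 1
Sum = 21 = 10101
1s count = 3

odd parity (3 ones in 10101)


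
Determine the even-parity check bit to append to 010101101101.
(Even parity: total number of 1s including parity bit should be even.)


Number of 1s in data: 7
Parity bit: 1

1


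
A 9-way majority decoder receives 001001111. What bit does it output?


Ones: 5 out of 9
Threshold: 5

1 (5/9 voted 1)


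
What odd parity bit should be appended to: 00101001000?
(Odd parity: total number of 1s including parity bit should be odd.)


Number of 1s in data: 3
Parity bit: 0

0


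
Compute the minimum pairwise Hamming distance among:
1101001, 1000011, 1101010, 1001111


Comparing all pairs, minimum distance: 2
Can detect 1 errors, correct 0 errors

2


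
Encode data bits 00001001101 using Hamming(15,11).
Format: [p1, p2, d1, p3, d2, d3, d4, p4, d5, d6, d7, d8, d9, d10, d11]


Parity bits: p1=1, p2=1, p3=1, p4=0

110100001001101


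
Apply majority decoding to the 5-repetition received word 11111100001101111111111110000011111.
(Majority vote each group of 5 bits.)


Groups: 11111, 10000, 11011, 11111, 11111, 00000, 11111
Majority votes: 1011101

1011101


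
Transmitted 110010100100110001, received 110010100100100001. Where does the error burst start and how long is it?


XOR: 000000000000010000

Burst at position 13, length 1


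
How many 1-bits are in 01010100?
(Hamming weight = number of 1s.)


Counting 1s in 01010100

3


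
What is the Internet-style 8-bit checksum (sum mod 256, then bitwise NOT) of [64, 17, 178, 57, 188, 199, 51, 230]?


Sum = 984 mod 256 = 216
Complement = 39

39


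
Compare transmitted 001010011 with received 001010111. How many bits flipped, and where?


XOR: 000000100

1 error(s) at position(s): 6


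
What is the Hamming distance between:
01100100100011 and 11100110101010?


XOR: 10000010001001
Count of 1s: 4

4


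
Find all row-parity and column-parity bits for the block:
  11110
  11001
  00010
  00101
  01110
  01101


Row parities: 011011
Column parities: 00011

Row P: 011011, Col P: 00011, Corner: 0


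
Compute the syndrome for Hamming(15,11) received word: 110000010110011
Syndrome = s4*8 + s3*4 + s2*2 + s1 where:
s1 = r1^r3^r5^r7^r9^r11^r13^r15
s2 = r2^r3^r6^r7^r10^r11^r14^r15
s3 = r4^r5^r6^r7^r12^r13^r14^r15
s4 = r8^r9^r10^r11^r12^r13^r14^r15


s1=1, s2=1, s3=0, s4=1

Syndrome = 11 (error at position 11)


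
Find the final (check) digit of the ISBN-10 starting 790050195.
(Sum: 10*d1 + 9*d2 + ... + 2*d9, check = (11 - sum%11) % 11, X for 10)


Weighted sum: 222
222 mod 11 = 2

Check digit: 9


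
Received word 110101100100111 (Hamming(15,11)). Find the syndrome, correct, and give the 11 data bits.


Syndrome = 0: no error detected

Data: 00110100111 (no errors)


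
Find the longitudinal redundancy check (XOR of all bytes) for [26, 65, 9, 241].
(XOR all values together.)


XOR chain: 26 ^ 65 ^ 9 ^ 241 = 163

163


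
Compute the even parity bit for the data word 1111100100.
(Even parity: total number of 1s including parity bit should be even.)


Number of 1s in data: 6
Parity bit: 0

0


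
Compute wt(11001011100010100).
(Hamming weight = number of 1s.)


Counting 1s in 11001011100010100

8


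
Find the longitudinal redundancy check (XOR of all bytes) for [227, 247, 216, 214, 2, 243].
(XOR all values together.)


XOR chain: 227 ^ 247 ^ 216 ^ 214 ^ 2 ^ 243 = 235

235


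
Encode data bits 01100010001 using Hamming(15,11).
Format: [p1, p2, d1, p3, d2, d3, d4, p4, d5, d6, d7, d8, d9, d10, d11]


Parity bits: p1=1, p2=1, p3=1, p4=0

110111000010001


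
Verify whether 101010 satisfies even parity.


Number of 1s: 3

No, parity error (3 ones)


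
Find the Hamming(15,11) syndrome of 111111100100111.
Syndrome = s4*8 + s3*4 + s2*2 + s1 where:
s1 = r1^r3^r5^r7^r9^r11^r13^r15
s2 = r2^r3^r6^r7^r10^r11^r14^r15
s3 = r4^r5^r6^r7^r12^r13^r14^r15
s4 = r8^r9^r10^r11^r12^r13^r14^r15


s1=0, s2=1, s3=1, s4=0

Syndrome = 6 (error at position 6)


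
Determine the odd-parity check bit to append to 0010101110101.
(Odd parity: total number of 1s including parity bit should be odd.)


Number of 1s in data: 7
Parity bit: 0

0


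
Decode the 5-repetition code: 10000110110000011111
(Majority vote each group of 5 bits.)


Groups: 10000, 11011, 00000, 11111
Majority votes: 0101

0101


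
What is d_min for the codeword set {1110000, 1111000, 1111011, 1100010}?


Comparing all pairs, minimum distance: 1
Can detect 0 errors, correct 0 errors

1


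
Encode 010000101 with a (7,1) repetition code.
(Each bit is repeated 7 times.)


Each bit -> 7 copies

000000011111110000000000000000000000000000111111100000001111111


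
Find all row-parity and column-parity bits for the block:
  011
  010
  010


Row parities: 011
Column parities: 011

Row P: 011, Col P: 011, Corner: 0


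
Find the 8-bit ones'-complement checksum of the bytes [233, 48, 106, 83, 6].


Sum = 476 mod 256 = 220
Complement = 35

35


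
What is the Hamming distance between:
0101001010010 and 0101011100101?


XOR: 0000010110111
Count of 1s: 6

6


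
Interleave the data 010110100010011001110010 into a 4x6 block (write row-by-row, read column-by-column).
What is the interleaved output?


Matrix:
  010110
  100010
  011001
  110010
Read columns: 010110110010100011010010

010110110010100011010010


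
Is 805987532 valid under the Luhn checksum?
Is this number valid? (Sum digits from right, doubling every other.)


Luhn sum = 48
48 mod 10 = 8

Invalid (Luhn sum mod 10 = 8)


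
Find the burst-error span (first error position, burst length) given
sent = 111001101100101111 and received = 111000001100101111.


XOR: 000001100000000000

Burst at position 5, length 2


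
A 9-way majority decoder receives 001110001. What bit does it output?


Ones: 4 out of 9
Threshold: 5

0 (4/9 voted 1)


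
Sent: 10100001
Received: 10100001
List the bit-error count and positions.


XOR: 00000000

0 errors (received matches sent)


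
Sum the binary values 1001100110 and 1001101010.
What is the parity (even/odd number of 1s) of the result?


1001100110 = 614
1001101010 = 618
Sum = 1232 = 10011010000
1s count = 4

even parity (4 ones in 10011010000)


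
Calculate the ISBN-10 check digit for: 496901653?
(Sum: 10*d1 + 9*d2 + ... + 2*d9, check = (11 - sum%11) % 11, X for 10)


Weighted sum: 282
282 mod 11 = 7

Check digit: 4


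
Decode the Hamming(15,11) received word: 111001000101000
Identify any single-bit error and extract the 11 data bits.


Syndrome = 0: no error detected

Data: 10100101000 (no errors)


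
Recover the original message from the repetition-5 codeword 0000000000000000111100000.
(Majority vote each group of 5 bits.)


Groups: 00000, 00000, 00000, 01111, 00000
Majority votes: 00010

00010


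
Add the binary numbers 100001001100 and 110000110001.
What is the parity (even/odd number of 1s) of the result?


100001001100 = 2124
110000110001 = 3121
Sum = 5245 = 1010001111101
1s count = 8

even parity (8 ones in 1010001111101)


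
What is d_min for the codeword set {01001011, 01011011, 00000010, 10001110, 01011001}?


Comparing all pairs, minimum distance: 1
Can detect 0 errors, correct 0 errors

1


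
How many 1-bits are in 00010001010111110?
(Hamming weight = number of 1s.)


Counting 1s in 00010001010111110

8


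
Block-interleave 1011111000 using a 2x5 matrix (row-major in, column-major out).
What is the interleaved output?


Matrix:
  10111
  11000
Read columns: 1101101010

1101101010


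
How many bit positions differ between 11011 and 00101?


XOR: 11110
Count of 1s: 4

4


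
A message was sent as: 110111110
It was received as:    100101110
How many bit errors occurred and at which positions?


XOR: 010010000

2 error(s) at position(s): 1, 4


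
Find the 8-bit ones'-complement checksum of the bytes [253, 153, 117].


Sum = 523 mod 256 = 11
Complement = 244

244


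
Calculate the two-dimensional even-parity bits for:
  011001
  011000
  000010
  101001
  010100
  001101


Row parities: 101101
Column parities: 110011

Row P: 101101, Col P: 110011, Corner: 0


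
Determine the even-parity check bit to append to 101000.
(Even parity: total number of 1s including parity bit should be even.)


Number of 1s in data: 2
Parity bit: 0

0


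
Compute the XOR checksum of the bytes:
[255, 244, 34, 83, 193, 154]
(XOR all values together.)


XOR chain: 255 ^ 244 ^ 34 ^ 83 ^ 193 ^ 154 = 33

33


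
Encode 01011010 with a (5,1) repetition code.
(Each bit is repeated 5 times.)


Each bit -> 5 copies

0000011111000001111111111000001111100000


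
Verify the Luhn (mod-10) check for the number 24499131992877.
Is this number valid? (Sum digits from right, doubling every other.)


Luhn sum = 84
84 mod 10 = 4

Invalid (Luhn sum mod 10 = 4)


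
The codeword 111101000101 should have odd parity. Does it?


Number of 1s: 7

Yes, parity is correct (7 ones)


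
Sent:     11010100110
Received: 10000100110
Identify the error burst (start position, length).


XOR: 01010000000

Burst at position 1, length 3


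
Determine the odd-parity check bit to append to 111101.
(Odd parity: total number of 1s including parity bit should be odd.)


Number of 1s in data: 5
Parity bit: 0

0


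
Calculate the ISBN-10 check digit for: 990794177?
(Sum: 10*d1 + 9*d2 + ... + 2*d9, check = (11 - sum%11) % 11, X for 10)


Weighted sum: 333
333 mod 11 = 3

Check digit: 8


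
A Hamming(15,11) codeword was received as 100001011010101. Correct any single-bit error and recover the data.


Syndrome = 15: error at position 15

Data: 00101010100 (corrected bit 15)


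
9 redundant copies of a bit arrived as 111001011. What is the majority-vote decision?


Ones: 6 out of 9
Threshold: 5

1 (6/9 voted 1)


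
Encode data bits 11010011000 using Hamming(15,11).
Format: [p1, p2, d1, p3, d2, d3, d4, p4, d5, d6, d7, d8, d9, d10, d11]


Parity bits: p1=0, p2=1, p3=1, p4=0

011110100011000


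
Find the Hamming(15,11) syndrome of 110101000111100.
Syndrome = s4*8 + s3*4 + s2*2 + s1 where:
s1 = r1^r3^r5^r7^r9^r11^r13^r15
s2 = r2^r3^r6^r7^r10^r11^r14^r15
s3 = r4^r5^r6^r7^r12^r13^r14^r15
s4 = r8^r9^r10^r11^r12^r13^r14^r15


s1=1, s2=0, s3=0, s4=0

Syndrome = 1 (error at position 1)


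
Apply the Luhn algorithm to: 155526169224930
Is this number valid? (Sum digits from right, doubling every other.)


Luhn sum = 55
55 mod 10 = 5

Invalid (Luhn sum mod 10 = 5)


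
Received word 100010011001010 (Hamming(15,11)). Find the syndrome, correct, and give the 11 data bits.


Syndrome = 7: error at position 7

Data: 01011001010 (corrected bit 7)


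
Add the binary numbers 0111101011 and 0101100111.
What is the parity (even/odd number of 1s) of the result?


0111101011 = 491
0101100111 = 359
Sum = 850 = 1101010010
1s count = 5

odd parity (5 ones in 1101010010)


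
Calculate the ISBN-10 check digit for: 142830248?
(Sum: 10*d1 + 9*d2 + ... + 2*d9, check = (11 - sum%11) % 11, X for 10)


Weighted sum: 172
172 mod 11 = 7

Check digit: 4


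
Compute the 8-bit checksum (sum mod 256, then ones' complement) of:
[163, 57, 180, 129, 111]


Sum = 640 mod 256 = 128
Complement = 127

127


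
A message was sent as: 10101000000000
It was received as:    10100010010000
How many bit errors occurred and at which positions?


XOR: 00001010010000

3 error(s) at position(s): 4, 6, 9


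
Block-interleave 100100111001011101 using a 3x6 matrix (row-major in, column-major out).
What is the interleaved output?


Matrix:
  100100
  111001
  011101
Read columns: 110011011101000011

110011011101000011


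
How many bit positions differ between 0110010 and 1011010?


XOR: 1101000
Count of 1s: 3

3


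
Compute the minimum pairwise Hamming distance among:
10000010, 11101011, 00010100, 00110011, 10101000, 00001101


Comparing all pairs, minimum distance: 3
Can detect 2 errors, correct 1 errors

3


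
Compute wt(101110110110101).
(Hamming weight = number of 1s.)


Counting 1s in 101110110110101

10


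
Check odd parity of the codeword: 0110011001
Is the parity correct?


Number of 1s: 5

Yes, parity is correct (5 ones)


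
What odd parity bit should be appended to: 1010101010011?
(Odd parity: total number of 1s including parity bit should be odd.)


Number of 1s in data: 7
Parity bit: 0

0


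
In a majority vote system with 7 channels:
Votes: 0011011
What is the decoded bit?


Ones: 4 out of 7
Threshold: 4

1 (4/7 voted 1)


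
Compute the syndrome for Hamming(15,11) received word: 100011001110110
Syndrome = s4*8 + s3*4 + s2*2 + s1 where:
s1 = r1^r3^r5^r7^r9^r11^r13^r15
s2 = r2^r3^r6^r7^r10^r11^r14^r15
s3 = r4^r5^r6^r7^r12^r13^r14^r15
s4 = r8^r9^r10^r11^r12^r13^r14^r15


s1=1, s2=0, s3=0, s4=1

Syndrome = 9 (error at position 9)
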